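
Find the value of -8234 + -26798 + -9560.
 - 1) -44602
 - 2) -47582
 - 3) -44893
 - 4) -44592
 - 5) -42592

First: -8234 + -26798 = -35032
Then: -35032 + -9560 = -44592
4) -44592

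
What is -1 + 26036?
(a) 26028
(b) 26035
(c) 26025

-1 + 26036 = 26035
b) 26035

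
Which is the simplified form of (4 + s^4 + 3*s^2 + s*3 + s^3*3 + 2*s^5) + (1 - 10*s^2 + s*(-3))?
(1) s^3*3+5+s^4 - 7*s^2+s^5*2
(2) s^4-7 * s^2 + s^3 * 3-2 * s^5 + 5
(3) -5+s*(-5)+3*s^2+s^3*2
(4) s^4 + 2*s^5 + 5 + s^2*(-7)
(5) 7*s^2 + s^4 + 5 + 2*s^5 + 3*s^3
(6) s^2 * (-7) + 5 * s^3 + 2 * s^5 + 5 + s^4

Adding the polynomials and combining like terms:
(4 + s^4 + 3*s^2 + s*3 + s^3*3 + 2*s^5) + (1 - 10*s^2 + s*(-3))
= s^3*3+5+s^4 - 7*s^2+s^5*2
1) s^3*3+5+s^4 - 7*s^2+s^5*2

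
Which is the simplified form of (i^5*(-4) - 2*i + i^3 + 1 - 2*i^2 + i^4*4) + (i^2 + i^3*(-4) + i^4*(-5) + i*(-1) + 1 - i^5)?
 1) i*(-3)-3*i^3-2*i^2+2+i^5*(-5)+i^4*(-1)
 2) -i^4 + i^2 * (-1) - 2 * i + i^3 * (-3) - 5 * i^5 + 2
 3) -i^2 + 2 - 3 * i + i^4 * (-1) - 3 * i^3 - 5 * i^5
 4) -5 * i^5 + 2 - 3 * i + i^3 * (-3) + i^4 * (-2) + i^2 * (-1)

Adding the polynomials and combining like terms:
(i^5*(-4) - 2*i + i^3 + 1 - 2*i^2 + i^4*4) + (i^2 + i^3*(-4) + i^4*(-5) + i*(-1) + 1 - i^5)
= -i^2 + 2 - 3 * i + i^4 * (-1) - 3 * i^3 - 5 * i^5
3) -i^2 + 2 - 3 * i + i^4 * (-1) - 3 * i^3 - 5 * i^5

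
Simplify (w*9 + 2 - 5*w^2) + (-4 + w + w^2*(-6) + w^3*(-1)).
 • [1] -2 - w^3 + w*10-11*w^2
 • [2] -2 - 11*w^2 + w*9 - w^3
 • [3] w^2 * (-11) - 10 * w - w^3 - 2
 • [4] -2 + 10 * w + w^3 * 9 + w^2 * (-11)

Adding the polynomials and combining like terms:
(w*9 + 2 - 5*w^2) + (-4 + w + w^2*(-6) + w^3*(-1))
= -2 - w^3 + w*10-11*w^2
1) -2 - w^3 + w*10-11*w^2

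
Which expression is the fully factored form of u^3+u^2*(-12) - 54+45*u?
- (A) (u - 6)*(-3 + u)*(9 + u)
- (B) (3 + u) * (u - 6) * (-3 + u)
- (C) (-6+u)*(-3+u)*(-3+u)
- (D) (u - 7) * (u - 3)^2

We need to factor u^3+u^2*(-12) - 54+45*u.
The factored form is (-6+u)*(-3+u)*(-3+u).
C) (-6+u)*(-3+u)*(-3+u)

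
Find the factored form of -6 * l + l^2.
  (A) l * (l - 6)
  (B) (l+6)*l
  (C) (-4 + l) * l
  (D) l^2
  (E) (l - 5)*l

We need to factor -6 * l + l^2.
The factored form is l * (l - 6).
A) l * (l - 6)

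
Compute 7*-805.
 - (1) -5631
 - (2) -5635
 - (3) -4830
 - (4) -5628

7 * -805 = -5635
2) -5635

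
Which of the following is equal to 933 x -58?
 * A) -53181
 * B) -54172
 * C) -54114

933 * -58 = -54114
C) -54114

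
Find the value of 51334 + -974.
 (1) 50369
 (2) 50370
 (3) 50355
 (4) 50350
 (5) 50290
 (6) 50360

51334 + -974 = 50360
6) 50360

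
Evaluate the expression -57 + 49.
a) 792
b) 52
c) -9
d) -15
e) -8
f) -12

-57 + 49 = -8
e) -8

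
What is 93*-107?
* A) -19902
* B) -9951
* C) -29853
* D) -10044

93 * -107 = -9951
B) -9951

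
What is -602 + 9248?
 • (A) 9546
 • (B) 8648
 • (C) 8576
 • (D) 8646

-602 + 9248 = 8646
D) 8646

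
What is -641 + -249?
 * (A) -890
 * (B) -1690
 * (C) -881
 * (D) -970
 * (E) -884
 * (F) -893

-641 + -249 = -890
A) -890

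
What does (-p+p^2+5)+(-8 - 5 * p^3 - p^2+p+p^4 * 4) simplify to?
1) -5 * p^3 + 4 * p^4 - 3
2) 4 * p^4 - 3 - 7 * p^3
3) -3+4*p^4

Adding the polynomials and combining like terms:
(-p + p^2 + 5) + (-8 - 5*p^3 - p^2 + p + p^4*4)
= -5 * p^3 + 4 * p^4 - 3
1) -5 * p^3 + 4 * p^4 - 3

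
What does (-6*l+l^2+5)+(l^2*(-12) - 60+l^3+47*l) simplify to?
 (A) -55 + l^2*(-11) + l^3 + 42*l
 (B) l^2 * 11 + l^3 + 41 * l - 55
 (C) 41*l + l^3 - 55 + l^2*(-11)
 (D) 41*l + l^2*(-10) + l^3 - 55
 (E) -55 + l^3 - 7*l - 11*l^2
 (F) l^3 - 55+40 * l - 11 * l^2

Adding the polynomials and combining like terms:
(-6*l + l^2 + 5) + (l^2*(-12) - 60 + l^3 + 47*l)
= 41*l + l^3 - 55 + l^2*(-11)
C) 41*l + l^3 - 55 + l^2*(-11)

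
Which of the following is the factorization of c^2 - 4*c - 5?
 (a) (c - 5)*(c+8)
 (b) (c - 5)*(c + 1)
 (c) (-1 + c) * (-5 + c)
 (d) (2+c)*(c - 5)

We need to factor c^2 - 4*c - 5.
The factored form is (c - 5)*(c + 1).
b) (c - 5)*(c + 1)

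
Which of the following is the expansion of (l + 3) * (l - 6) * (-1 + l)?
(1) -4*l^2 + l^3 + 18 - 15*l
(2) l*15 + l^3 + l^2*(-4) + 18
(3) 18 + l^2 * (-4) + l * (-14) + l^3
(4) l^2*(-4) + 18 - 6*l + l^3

Expanding (l + 3) * (l - 6) * (-1 + l):
= -4*l^2 + l^3 + 18 - 15*l
1) -4*l^2 + l^3 + 18 - 15*l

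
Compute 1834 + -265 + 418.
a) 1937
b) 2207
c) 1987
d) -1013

First: 1834 + -265 = 1569
Then: 1569 + 418 = 1987
c) 1987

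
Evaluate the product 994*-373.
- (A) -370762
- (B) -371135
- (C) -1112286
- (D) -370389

994 * -373 = -370762
A) -370762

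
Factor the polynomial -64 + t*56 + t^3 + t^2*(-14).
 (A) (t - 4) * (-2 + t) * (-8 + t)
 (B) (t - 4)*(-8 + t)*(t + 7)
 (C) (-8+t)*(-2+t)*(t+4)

We need to factor -64 + t*56 + t^3 + t^2*(-14).
The factored form is (t - 4) * (-2 + t) * (-8 + t).
A) (t - 4) * (-2 + t) * (-8 + t)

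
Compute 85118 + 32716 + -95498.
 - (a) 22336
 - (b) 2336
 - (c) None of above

First: 85118 + 32716 = 117834
Then: 117834 + -95498 = 22336
a) 22336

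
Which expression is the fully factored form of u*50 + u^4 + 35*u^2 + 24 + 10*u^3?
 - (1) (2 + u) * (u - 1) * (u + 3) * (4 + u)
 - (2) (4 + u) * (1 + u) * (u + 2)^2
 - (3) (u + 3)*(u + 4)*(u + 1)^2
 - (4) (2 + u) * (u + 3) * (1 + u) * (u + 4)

We need to factor u*50 + u^4 + 35*u^2 + 24 + 10*u^3.
The factored form is (2 + u) * (u + 3) * (1 + u) * (u + 4).
4) (2 + u) * (u + 3) * (1 + u) * (u + 4)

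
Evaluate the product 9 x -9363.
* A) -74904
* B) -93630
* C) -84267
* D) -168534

9 * -9363 = -84267
C) -84267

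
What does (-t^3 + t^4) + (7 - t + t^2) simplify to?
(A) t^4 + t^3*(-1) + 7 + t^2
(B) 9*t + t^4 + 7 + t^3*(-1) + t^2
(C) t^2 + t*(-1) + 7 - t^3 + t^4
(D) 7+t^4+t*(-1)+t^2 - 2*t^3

Adding the polynomials and combining like terms:
(-t^3 + t^4) + (7 - t + t^2)
= t^2 + t*(-1) + 7 - t^3 + t^4
C) t^2 + t*(-1) + 7 - t^3 + t^4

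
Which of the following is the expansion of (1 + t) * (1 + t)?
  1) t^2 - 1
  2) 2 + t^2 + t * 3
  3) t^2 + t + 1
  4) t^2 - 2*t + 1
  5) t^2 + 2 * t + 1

Expanding (1 + t) * (1 + t):
= t^2 + 2 * t + 1
5) t^2 + 2 * t + 1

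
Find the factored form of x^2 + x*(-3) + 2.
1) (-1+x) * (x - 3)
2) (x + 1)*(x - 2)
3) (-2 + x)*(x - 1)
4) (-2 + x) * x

We need to factor x^2 + x*(-3) + 2.
The factored form is (-2 + x)*(x - 1).
3) (-2 + x)*(x - 1)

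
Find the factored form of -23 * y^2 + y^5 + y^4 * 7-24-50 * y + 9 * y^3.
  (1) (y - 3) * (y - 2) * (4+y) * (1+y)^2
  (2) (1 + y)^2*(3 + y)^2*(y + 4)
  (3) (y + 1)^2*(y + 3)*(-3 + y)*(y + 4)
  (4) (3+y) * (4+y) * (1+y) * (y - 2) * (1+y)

We need to factor -23 * y^2 + y^5 + y^4 * 7-24-50 * y + 9 * y^3.
The factored form is (3+y) * (4+y) * (1+y) * (y - 2) * (1+y).
4) (3+y) * (4+y) * (1+y) * (y - 2) * (1+y)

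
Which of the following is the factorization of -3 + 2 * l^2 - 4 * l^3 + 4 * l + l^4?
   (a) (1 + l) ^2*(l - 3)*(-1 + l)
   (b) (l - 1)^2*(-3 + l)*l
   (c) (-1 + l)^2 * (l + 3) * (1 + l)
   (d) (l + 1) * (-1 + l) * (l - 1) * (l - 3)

We need to factor -3 + 2 * l^2 - 4 * l^3 + 4 * l + l^4.
The factored form is (l + 1) * (-1 + l) * (l - 1) * (l - 3).
d) (l + 1) * (-1 + l) * (l - 1) * (l - 3)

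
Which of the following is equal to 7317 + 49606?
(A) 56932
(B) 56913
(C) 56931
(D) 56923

7317 + 49606 = 56923
D) 56923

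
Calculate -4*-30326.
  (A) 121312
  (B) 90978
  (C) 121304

-4 * -30326 = 121304
C) 121304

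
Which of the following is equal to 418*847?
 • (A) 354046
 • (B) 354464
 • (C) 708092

418 * 847 = 354046
A) 354046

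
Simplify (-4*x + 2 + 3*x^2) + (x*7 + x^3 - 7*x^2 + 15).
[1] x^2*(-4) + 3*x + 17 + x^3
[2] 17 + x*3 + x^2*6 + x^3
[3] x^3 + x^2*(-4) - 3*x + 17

Adding the polynomials and combining like terms:
(-4*x + 2 + 3*x^2) + (x*7 + x^3 - 7*x^2 + 15)
= x^2*(-4) + 3*x + 17 + x^3
1) x^2*(-4) + 3*x + 17 + x^3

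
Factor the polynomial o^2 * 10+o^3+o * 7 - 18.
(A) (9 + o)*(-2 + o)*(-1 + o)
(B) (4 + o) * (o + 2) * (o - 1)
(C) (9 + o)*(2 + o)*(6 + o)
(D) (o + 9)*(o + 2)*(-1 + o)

We need to factor o^2 * 10+o^3+o * 7 - 18.
The factored form is (o + 9)*(o + 2)*(-1 + o).
D) (o + 9)*(o + 2)*(-1 + o)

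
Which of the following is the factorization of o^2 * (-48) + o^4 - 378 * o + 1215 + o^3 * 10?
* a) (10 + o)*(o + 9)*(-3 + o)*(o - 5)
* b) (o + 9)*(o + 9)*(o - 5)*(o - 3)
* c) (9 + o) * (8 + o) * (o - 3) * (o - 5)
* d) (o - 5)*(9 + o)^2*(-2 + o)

We need to factor o^2 * (-48) + o^4 - 378 * o + 1215 + o^3 * 10.
The factored form is (o + 9)*(o + 9)*(o - 5)*(o - 3).
b) (o + 9)*(o + 9)*(o - 5)*(o - 3)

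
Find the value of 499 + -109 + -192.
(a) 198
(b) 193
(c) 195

First: 499 + -109 = 390
Then: 390 + -192 = 198
a) 198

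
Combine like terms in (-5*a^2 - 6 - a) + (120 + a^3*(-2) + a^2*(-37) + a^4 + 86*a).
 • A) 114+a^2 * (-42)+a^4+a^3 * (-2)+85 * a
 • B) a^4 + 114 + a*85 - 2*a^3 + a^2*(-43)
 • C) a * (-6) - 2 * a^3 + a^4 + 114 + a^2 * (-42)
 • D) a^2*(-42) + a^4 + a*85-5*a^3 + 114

Adding the polynomials and combining like terms:
(-5*a^2 - 6 - a) + (120 + a^3*(-2) + a^2*(-37) + a^4 + 86*a)
= 114+a^2 * (-42)+a^4+a^3 * (-2)+85 * a
A) 114+a^2 * (-42)+a^4+a^3 * (-2)+85 * a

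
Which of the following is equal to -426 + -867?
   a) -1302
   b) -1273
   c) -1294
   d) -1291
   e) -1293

-426 + -867 = -1293
e) -1293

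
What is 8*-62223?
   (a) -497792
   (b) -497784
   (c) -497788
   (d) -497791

8 * -62223 = -497784
b) -497784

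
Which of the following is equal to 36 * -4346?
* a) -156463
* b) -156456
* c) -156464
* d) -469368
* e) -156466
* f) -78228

36 * -4346 = -156456
b) -156456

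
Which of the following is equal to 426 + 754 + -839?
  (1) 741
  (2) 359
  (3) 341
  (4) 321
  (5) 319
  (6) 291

First: 426 + 754 = 1180
Then: 1180 + -839 = 341
3) 341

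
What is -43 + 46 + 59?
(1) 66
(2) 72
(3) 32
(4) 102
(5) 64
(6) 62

First: -43 + 46 = 3
Then: 3 + 59 = 62
6) 62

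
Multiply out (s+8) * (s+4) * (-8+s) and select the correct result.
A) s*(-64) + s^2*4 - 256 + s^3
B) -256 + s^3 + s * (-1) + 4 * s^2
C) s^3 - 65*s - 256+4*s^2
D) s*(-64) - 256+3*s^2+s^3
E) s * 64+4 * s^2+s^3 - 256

Expanding (s+8) * (s+4) * (-8+s):
= s*(-64) + s^2*4 - 256 + s^3
A) s*(-64) + s^2*4 - 256 + s^3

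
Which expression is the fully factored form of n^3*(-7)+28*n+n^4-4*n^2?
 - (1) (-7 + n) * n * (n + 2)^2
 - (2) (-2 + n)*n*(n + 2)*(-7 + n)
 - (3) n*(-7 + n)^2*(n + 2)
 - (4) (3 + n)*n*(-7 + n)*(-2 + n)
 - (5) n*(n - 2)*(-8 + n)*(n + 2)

We need to factor n^3*(-7)+28*n+n^4-4*n^2.
The factored form is (-2 + n)*n*(n + 2)*(-7 + n).
2) (-2 + n)*n*(n + 2)*(-7 + n)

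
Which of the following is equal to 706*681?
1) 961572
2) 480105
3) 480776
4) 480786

706 * 681 = 480786
4) 480786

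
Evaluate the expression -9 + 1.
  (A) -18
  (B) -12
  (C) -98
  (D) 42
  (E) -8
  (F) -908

-9 + 1 = -8
E) -8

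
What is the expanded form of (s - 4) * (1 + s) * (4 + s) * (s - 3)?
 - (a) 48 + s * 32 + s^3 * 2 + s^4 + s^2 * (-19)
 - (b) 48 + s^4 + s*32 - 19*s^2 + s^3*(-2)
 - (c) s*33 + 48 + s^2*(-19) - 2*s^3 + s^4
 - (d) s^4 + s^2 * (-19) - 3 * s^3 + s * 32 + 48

Expanding (s - 4) * (1 + s) * (4 + s) * (s - 3):
= 48 + s^4 + s*32 - 19*s^2 + s^3*(-2)
b) 48 + s^4 + s*32 - 19*s^2 + s^3*(-2)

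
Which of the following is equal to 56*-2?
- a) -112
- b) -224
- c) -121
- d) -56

56 * -2 = -112
a) -112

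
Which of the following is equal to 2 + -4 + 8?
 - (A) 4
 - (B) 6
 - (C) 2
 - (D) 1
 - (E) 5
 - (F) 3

First: 2 + -4 = -2
Then: -2 + 8 = 6
B) 6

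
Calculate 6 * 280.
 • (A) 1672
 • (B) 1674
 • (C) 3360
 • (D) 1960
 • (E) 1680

6 * 280 = 1680
E) 1680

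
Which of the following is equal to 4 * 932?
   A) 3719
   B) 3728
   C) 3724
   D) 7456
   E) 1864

4 * 932 = 3728
B) 3728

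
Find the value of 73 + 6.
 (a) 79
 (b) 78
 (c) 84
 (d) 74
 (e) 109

73 + 6 = 79
a) 79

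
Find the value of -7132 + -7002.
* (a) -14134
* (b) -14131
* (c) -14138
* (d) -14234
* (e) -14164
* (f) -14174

-7132 + -7002 = -14134
a) -14134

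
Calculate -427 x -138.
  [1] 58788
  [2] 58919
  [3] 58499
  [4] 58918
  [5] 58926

-427 * -138 = 58926
5) 58926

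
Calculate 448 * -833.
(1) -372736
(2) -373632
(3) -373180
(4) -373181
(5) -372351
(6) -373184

448 * -833 = -373184
6) -373184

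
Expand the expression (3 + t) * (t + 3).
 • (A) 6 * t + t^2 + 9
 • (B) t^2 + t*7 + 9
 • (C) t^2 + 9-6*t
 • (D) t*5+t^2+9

Expanding (3 + t) * (t + 3):
= 6 * t + t^2 + 9
A) 6 * t + t^2 + 9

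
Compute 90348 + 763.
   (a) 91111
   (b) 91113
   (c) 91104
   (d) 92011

90348 + 763 = 91111
a) 91111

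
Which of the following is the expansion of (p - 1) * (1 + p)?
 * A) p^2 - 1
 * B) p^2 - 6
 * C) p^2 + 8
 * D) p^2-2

Expanding (p - 1) * (1 + p):
= p^2 - 1
A) p^2 - 1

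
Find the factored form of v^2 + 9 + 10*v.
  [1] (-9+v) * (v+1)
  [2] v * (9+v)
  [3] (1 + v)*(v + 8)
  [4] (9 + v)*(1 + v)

We need to factor v^2 + 9 + 10*v.
The factored form is (9 + v)*(1 + v).
4) (9 + v)*(1 + v)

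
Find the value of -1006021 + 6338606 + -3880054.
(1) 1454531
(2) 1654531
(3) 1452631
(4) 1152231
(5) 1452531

First: -1006021 + 6338606 = 5332585
Then: 5332585 + -3880054 = 1452531
5) 1452531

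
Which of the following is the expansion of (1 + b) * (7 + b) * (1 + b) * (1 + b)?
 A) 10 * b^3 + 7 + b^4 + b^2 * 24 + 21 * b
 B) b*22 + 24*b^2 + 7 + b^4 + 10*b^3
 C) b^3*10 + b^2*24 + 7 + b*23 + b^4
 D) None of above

Expanding (1 + b) * (7 + b) * (1 + b) * (1 + b):
= b*22 + 24*b^2 + 7 + b^4 + 10*b^3
B) b*22 + 24*b^2 + 7 + b^4 + 10*b^3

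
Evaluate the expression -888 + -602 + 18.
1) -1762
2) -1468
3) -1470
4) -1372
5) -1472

First: -888 + -602 = -1490
Then: -1490 + 18 = -1472
5) -1472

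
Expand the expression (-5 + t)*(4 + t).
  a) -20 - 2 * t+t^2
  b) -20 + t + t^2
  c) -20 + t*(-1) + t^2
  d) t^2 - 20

Expanding (-5 + t)*(4 + t):
= -20 + t*(-1) + t^2
c) -20 + t*(-1) + t^2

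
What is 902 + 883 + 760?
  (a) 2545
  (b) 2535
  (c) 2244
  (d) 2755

First: 902 + 883 = 1785
Then: 1785 + 760 = 2545
a) 2545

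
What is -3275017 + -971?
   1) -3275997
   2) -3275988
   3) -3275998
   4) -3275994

-3275017 + -971 = -3275988
2) -3275988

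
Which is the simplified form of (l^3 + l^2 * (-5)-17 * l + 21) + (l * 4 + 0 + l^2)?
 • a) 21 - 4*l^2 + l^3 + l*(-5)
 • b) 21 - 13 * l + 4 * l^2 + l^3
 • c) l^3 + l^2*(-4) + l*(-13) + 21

Adding the polynomials and combining like terms:
(l^3 + l^2*(-5) - 17*l + 21) + (l*4 + 0 + l^2)
= l^3 + l^2*(-4) + l*(-13) + 21
c) l^3 + l^2*(-4) + l*(-13) + 21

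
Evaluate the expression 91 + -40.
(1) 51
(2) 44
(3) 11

91 + -40 = 51
1) 51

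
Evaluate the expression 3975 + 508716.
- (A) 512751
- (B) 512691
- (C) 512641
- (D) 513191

3975 + 508716 = 512691
B) 512691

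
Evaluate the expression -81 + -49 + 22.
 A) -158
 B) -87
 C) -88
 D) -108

First: -81 + -49 = -130
Then: -130 + 22 = -108
D) -108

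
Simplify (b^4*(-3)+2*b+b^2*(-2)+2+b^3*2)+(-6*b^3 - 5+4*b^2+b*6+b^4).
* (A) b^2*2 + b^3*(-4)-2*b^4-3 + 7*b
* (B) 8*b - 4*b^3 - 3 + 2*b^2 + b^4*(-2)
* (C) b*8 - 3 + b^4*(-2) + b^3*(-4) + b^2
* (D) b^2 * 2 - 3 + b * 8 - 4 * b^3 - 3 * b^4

Adding the polynomials and combining like terms:
(b^4*(-3) + 2*b + b^2*(-2) + 2 + b^3*2) + (-6*b^3 - 5 + 4*b^2 + b*6 + b^4)
= 8*b - 4*b^3 - 3 + 2*b^2 + b^4*(-2)
B) 8*b - 4*b^3 - 3 + 2*b^2 + b^4*(-2)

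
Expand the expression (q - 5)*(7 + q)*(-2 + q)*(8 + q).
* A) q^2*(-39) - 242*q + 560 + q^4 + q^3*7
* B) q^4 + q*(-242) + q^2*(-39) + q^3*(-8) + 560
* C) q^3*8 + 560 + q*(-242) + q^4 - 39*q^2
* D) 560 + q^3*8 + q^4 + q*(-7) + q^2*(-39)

Expanding (q - 5)*(7 + q)*(-2 + q)*(8 + q):
= q^3*8 + 560 + q*(-242) + q^4 - 39*q^2
C) q^3*8 + 560 + q*(-242) + q^4 - 39*q^2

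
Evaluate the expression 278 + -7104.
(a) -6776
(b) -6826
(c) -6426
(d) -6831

278 + -7104 = -6826
b) -6826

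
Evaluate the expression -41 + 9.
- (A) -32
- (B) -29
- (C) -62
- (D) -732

-41 + 9 = -32
A) -32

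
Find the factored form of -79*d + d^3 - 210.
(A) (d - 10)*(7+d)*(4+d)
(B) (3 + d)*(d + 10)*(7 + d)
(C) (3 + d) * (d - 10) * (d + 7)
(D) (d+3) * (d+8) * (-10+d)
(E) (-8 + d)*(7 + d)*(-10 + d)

We need to factor -79*d + d^3 - 210.
The factored form is (3 + d) * (d - 10) * (d + 7).
C) (3 + d) * (d - 10) * (d + 7)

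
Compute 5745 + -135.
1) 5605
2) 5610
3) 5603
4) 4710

5745 + -135 = 5610
2) 5610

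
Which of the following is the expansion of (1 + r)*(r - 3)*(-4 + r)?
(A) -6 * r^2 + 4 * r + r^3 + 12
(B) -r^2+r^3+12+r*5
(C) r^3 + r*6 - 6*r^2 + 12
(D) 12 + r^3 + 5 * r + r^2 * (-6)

Expanding (1 + r)*(r - 3)*(-4 + r):
= 12 + r^3 + 5 * r + r^2 * (-6)
D) 12 + r^3 + 5 * r + r^2 * (-6)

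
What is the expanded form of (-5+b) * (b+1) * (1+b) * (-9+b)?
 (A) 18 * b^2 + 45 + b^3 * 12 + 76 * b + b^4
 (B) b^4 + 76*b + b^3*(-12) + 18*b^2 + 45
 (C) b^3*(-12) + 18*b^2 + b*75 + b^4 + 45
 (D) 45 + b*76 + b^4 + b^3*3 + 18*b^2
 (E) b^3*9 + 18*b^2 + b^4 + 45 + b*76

Expanding (-5+b) * (b+1) * (1+b) * (-9+b):
= b^4 + 76*b + b^3*(-12) + 18*b^2 + 45
B) b^4 + 76*b + b^3*(-12) + 18*b^2 + 45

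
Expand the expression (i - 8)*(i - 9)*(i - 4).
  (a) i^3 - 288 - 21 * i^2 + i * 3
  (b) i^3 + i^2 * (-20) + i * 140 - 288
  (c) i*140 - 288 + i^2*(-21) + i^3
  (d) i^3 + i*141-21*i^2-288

Expanding (i - 8)*(i - 9)*(i - 4):
= i*140 - 288 + i^2*(-21) + i^3
c) i*140 - 288 + i^2*(-21) + i^3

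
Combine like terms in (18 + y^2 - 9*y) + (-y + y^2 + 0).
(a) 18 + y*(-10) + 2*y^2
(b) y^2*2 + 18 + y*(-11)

Adding the polynomials and combining like terms:
(18 + y^2 - 9*y) + (-y + y^2 + 0)
= 18 + y*(-10) + 2*y^2
a) 18 + y*(-10) + 2*y^2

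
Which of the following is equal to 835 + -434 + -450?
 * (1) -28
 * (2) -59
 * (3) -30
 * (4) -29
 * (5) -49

First: 835 + -434 = 401
Then: 401 + -450 = -49
5) -49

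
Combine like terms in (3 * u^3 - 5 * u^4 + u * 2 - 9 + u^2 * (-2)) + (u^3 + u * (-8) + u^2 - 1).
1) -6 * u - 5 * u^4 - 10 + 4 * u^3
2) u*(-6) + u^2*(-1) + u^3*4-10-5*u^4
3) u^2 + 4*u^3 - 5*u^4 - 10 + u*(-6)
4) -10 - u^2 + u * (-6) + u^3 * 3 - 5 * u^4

Adding the polynomials and combining like terms:
(3*u^3 - 5*u^4 + u*2 - 9 + u^2*(-2)) + (u^3 + u*(-8) + u^2 - 1)
= u*(-6) + u^2*(-1) + u^3*4-10-5*u^4
2) u*(-6) + u^2*(-1) + u^3*4-10-5*u^4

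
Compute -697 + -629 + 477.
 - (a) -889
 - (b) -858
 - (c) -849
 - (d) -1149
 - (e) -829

First: -697 + -629 = -1326
Then: -1326 + 477 = -849
c) -849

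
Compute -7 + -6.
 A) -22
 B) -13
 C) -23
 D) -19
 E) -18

-7 + -6 = -13
B) -13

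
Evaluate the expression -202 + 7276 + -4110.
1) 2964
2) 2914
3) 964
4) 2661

First: -202 + 7276 = 7074
Then: 7074 + -4110 = 2964
1) 2964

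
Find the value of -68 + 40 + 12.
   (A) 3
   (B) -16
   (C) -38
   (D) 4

First: -68 + 40 = -28
Then: -28 + 12 = -16
B) -16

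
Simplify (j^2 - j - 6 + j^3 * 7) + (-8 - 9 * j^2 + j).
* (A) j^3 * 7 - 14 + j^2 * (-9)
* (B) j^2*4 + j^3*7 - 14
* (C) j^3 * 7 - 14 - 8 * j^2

Adding the polynomials and combining like terms:
(j^2 - j - 6 + j^3*7) + (-8 - 9*j^2 + j)
= j^3 * 7 - 14 - 8 * j^2
C) j^3 * 7 - 14 - 8 * j^2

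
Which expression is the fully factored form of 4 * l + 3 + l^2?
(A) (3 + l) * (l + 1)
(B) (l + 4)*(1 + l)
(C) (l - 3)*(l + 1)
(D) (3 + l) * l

We need to factor 4 * l + 3 + l^2.
The factored form is (3 + l) * (l + 1).
A) (3 + l) * (l + 1)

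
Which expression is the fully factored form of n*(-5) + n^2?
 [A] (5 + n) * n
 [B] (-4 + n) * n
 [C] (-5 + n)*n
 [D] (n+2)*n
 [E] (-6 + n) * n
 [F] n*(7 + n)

We need to factor n*(-5) + n^2.
The factored form is (-5 + n)*n.
C) (-5 + n)*n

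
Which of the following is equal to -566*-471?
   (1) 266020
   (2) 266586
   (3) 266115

-566 * -471 = 266586
2) 266586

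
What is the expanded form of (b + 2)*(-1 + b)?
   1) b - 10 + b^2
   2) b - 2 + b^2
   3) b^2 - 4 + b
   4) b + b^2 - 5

Expanding (b + 2)*(-1 + b):
= b - 2 + b^2
2) b - 2 + b^2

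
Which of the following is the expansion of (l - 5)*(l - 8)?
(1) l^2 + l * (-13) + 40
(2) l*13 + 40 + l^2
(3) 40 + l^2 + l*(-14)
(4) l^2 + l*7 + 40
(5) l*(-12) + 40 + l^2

Expanding (l - 5)*(l - 8):
= l^2 + l * (-13) + 40
1) l^2 + l * (-13) + 40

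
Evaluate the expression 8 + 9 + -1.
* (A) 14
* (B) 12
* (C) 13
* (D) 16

First: 8 + 9 = 17
Then: 17 + -1 = 16
D) 16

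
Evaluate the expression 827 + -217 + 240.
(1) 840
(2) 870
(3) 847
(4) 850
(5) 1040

First: 827 + -217 = 610
Then: 610 + 240 = 850
4) 850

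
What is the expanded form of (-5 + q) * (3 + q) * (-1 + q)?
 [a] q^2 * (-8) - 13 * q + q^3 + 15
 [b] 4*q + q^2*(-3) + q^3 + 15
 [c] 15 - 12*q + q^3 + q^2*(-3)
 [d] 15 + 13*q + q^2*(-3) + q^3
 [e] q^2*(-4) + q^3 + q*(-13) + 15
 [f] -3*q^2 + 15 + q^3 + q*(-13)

Expanding (-5 + q) * (3 + q) * (-1 + q):
= -3*q^2 + 15 + q^3 + q*(-13)
f) -3*q^2 + 15 + q^3 + q*(-13)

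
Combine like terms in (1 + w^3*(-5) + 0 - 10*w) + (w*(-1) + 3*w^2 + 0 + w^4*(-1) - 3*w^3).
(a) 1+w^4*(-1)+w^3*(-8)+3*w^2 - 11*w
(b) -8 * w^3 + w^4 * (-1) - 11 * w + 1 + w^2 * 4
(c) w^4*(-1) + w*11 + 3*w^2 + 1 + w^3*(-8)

Adding the polynomials and combining like terms:
(1 + w^3*(-5) + 0 - 10*w) + (w*(-1) + 3*w^2 + 0 + w^4*(-1) - 3*w^3)
= 1+w^4*(-1)+w^3*(-8)+3*w^2 - 11*w
a) 1+w^4*(-1)+w^3*(-8)+3*w^2 - 11*w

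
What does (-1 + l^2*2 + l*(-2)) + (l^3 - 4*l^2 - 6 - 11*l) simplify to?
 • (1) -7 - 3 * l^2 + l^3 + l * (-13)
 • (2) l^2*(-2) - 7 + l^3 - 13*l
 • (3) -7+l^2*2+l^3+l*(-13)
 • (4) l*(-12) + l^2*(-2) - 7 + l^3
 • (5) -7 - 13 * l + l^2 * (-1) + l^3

Adding the polynomials and combining like terms:
(-1 + l^2*2 + l*(-2)) + (l^3 - 4*l^2 - 6 - 11*l)
= l^2*(-2) - 7 + l^3 - 13*l
2) l^2*(-2) - 7 + l^3 - 13*l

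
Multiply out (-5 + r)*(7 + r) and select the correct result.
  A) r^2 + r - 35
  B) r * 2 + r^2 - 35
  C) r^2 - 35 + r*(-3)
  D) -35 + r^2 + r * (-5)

Expanding (-5 + r)*(7 + r):
= r * 2 + r^2 - 35
B) r * 2 + r^2 - 35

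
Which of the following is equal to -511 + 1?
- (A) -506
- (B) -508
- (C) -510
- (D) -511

-511 + 1 = -510
C) -510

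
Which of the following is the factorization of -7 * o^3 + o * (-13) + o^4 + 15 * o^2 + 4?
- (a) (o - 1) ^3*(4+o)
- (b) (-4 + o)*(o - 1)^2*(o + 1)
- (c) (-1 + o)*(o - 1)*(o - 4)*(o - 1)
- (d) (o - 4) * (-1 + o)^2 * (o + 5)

We need to factor -7 * o^3 + o * (-13) + o^4 + 15 * o^2 + 4.
The factored form is (-1 + o)*(o - 1)*(o - 4)*(o - 1).
c) (-1 + o)*(o - 1)*(o - 4)*(o - 1)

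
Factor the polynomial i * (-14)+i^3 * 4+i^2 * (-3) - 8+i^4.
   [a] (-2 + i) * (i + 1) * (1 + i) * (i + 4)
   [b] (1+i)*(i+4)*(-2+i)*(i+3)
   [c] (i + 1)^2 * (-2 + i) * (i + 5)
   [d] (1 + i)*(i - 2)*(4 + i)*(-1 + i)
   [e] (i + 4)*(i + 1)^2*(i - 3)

We need to factor i * (-14)+i^3 * 4+i^2 * (-3) - 8+i^4.
The factored form is (-2 + i) * (i + 1) * (1 + i) * (i + 4).
a) (-2 + i) * (i + 1) * (1 + i) * (i + 4)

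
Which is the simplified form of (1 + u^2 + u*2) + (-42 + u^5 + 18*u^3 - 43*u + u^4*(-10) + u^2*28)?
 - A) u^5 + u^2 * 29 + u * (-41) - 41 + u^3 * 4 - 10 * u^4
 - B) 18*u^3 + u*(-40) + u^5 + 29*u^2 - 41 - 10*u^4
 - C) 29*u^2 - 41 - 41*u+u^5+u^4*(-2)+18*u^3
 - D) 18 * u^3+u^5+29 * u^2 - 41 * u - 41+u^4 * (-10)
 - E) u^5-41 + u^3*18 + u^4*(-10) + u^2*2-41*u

Adding the polynomials and combining like terms:
(1 + u^2 + u*2) + (-42 + u^5 + 18*u^3 - 43*u + u^4*(-10) + u^2*28)
= 18 * u^3+u^5+29 * u^2 - 41 * u - 41+u^4 * (-10)
D) 18 * u^3+u^5+29 * u^2 - 41 * u - 41+u^4 * (-10)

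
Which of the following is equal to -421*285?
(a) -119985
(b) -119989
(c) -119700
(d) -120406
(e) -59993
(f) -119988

-421 * 285 = -119985
a) -119985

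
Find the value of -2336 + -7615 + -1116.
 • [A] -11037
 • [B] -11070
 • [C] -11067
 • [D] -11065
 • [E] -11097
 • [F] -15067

First: -2336 + -7615 = -9951
Then: -9951 + -1116 = -11067
C) -11067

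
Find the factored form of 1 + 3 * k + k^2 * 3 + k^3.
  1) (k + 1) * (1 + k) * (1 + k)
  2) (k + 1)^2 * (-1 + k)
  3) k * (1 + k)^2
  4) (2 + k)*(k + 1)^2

We need to factor 1 + 3 * k + k^2 * 3 + k^3.
The factored form is (k + 1) * (1 + k) * (1 + k).
1) (k + 1) * (1 + k) * (1 + k)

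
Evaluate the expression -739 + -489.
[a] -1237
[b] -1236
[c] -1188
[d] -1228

-739 + -489 = -1228
d) -1228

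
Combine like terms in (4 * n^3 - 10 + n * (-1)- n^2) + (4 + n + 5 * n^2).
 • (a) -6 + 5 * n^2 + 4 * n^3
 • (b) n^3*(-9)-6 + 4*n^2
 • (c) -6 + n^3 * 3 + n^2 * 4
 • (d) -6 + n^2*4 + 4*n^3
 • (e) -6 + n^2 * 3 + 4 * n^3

Adding the polynomials and combining like terms:
(4*n^3 - 10 + n*(-1) - n^2) + (4 + n + 5*n^2)
= -6 + n^2*4 + 4*n^3
d) -6 + n^2*4 + 4*n^3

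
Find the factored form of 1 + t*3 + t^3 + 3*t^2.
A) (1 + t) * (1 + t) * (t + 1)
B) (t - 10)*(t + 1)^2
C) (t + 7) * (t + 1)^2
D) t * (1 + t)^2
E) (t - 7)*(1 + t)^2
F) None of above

We need to factor 1 + t*3 + t^3 + 3*t^2.
The factored form is (1 + t) * (1 + t) * (t + 1).
A) (1 + t) * (1 + t) * (t + 1)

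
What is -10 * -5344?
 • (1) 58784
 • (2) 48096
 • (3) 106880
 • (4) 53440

-10 * -5344 = 53440
4) 53440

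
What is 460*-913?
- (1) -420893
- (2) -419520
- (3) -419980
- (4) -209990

460 * -913 = -419980
3) -419980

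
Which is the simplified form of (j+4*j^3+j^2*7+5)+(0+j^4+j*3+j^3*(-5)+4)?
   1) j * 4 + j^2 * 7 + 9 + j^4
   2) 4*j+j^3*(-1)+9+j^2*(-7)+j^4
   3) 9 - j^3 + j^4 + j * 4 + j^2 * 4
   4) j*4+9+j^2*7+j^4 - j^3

Adding the polynomials and combining like terms:
(j + 4*j^3 + j^2*7 + 5) + (0 + j^4 + j*3 + j^3*(-5) + 4)
= j*4+9+j^2*7+j^4 - j^3
4) j*4+9+j^2*7+j^4 - j^3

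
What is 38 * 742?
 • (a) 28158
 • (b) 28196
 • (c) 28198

38 * 742 = 28196
b) 28196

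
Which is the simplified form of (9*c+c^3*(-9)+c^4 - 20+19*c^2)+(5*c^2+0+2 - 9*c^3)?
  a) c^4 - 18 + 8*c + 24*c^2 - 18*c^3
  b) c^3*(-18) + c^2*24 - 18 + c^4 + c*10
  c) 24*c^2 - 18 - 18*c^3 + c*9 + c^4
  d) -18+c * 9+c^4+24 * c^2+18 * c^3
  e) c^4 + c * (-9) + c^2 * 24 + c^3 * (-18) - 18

Adding the polynomials and combining like terms:
(9*c + c^3*(-9) + c^4 - 20 + 19*c^2) + (5*c^2 + 0 + 2 - 9*c^3)
= 24*c^2 - 18 - 18*c^3 + c*9 + c^4
c) 24*c^2 - 18 - 18*c^3 + c*9 + c^4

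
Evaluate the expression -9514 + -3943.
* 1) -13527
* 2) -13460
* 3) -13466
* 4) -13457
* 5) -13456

-9514 + -3943 = -13457
4) -13457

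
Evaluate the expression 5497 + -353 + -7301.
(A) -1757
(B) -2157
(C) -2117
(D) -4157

First: 5497 + -353 = 5144
Then: 5144 + -7301 = -2157
B) -2157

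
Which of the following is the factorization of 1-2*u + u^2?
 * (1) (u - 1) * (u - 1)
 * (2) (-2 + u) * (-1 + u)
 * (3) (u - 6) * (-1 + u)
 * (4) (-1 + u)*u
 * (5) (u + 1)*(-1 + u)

We need to factor 1-2*u + u^2.
The factored form is (u - 1) * (u - 1).
1) (u - 1) * (u - 1)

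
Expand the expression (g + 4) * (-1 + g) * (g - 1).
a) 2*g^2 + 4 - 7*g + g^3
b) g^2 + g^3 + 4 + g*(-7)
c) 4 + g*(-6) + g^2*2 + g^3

Expanding (g + 4) * (-1 + g) * (g - 1):
= 2*g^2 + 4 - 7*g + g^3
a) 2*g^2 + 4 - 7*g + g^3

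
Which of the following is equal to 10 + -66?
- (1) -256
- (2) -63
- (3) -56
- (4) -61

10 + -66 = -56
3) -56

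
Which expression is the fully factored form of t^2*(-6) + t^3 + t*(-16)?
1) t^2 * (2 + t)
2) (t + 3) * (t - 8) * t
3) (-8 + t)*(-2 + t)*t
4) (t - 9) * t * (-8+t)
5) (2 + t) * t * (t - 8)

We need to factor t^2*(-6) + t^3 + t*(-16).
The factored form is (2 + t) * t * (t - 8).
5) (2 + t) * t * (t - 8)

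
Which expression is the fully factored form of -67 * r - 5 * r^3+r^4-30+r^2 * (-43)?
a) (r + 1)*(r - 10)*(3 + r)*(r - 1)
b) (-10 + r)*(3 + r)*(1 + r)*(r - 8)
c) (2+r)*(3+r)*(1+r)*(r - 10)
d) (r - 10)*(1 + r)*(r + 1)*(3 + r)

We need to factor -67 * r - 5 * r^3+r^4-30+r^2 * (-43).
The factored form is (r - 10)*(1 + r)*(r + 1)*(3 + r).
d) (r - 10)*(1 + r)*(r + 1)*(3 + r)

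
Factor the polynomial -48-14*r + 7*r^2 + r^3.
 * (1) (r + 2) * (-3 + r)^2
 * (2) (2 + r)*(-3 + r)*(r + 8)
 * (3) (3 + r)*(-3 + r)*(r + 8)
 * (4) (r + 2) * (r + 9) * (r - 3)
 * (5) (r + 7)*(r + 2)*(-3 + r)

We need to factor -48-14*r + 7*r^2 + r^3.
The factored form is (2 + r)*(-3 + r)*(r + 8).
2) (2 + r)*(-3 + r)*(r + 8)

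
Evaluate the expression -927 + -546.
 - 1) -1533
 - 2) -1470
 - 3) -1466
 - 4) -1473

-927 + -546 = -1473
4) -1473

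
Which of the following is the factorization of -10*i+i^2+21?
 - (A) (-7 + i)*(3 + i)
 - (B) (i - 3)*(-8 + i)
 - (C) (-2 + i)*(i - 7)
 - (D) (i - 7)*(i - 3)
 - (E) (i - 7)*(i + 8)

We need to factor -10*i+i^2+21.
The factored form is (i - 7)*(i - 3).
D) (i - 7)*(i - 3)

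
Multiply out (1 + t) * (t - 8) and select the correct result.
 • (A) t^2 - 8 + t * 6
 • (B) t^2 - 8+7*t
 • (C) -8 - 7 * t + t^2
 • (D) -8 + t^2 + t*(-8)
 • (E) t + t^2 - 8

Expanding (1 + t) * (t - 8):
= -8 - 7 * t + t^2
C) -8 - 7 * t + t^2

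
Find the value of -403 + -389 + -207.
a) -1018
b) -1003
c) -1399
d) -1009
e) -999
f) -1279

First: -403 + -389 = -792
Then: -792 + -207 = -999
e) -999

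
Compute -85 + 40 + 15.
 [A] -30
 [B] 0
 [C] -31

First: -85 + 40 = -45
Then: -45 + 15 = -30
A) -30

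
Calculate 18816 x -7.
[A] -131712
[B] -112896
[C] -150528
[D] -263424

18816 * -7 = -131712
A) -131712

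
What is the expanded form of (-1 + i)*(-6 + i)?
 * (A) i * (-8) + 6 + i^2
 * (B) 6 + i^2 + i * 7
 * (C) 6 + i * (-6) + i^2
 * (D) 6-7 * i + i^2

Expanding (-1 + i)*(-6 + i):
= 6-7 * i + i^2
D) 6-7 * i + i^2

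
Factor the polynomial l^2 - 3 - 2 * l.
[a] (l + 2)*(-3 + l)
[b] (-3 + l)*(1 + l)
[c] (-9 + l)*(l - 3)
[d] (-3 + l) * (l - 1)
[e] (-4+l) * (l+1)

We need to factor l^2 - 3 - 2 * l.
The factored form is (-3 + l)*(1 + l).
b) (-3 + l)*(1 + l)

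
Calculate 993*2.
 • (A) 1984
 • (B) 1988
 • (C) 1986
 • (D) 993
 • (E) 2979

993 * 2 = 1986
C) 1986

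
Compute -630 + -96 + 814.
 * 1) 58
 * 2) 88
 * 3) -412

First: -630 + -96 = -726
Then: -726 + 814 = 88
2) 88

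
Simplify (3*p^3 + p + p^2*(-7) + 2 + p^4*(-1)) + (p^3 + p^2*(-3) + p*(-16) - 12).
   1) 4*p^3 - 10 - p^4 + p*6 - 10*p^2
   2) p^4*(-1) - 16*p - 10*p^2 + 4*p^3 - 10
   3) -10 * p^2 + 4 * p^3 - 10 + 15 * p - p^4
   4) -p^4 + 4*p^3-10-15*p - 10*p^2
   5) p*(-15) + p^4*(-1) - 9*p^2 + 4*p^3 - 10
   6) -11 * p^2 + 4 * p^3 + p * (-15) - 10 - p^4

Adding the polynomials and combining like terms:
(3*p^3 + p + p^2*(-7) + 2 + p^4*(-1)) + (p^3 + p^2*(-3) + p*(-16) - 12)
= -p^4 + 4*p^3-10-15*p - 10*p^2
4) -p^4 + 4*p^3-10-15*p - 10*p^2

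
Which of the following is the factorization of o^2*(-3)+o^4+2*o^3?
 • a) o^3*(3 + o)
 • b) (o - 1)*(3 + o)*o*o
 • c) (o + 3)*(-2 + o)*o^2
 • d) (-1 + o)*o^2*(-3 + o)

We need to factor o^2*(-3)+o^4+2*o^3.
The factored form is (o - 1)*(3 + o)*o*o.
b) (o - 1)*(3 + o)*o*o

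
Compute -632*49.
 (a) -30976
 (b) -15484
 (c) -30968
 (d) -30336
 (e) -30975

-632 * 49 = -30968
c) -30968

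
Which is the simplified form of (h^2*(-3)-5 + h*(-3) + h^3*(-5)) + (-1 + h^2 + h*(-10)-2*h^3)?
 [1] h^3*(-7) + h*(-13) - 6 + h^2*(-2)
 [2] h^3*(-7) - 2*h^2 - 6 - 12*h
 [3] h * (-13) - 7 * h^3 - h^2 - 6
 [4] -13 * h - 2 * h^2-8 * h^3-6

Adding the polynomials and combining like terms:
(h^2*(-3) - 5 + h*(-3) + h^3*(-5)) + (-1 + h^2 + h*(-10) - 2*h^3)
= h^3*(-7) + h*(-13) - 6 + h^2*(-2)
1) h^3*(-7) + h*(-13) - 6 + h^2*(-2)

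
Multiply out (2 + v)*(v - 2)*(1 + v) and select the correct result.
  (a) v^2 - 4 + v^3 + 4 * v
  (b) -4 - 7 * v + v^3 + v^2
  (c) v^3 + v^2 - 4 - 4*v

Expanding (2 + v)*(v - 2)*(1 + v):
= v^3 + v^2 - 4 - 4*v
c) v^3 + v^2 - 4 - 4*v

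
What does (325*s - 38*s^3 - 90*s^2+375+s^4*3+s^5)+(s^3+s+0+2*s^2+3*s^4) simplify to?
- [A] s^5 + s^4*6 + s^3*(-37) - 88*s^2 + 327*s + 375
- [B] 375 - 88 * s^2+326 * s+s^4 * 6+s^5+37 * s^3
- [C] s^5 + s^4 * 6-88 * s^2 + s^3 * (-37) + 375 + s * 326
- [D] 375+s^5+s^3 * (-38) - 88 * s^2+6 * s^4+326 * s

Adding the polynomials and combining like terms:
(325*s - 38*s^3 - 90*s^2 + 375 + s^4*3 + s^5) + (s^3 + s + 0 + 2*s^2 + 3*s^4)
= s^5 + s^4 * 6-88 * s^2 + s^3 * (-37) + 375 + s * 326
C) s^5 + s^4 * 6-88 * s^2 + s^3 * (-37) + 375 + s * 326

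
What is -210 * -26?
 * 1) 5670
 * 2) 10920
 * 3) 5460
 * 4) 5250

-210 * -26 = 5460
3) 5460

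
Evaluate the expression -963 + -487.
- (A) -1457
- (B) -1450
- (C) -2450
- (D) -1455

-963 + -487 = -1450
B) -1450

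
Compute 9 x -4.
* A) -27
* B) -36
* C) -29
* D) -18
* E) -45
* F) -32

9 * -4 = -36
B) -36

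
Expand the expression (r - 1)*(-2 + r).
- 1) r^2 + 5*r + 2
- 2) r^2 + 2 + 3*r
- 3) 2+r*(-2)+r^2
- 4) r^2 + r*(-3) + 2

Expanding (r - 1)*(-2 + r):
= r^2 + r*(-3) + 2
4) r^2 + r*(-3) + 2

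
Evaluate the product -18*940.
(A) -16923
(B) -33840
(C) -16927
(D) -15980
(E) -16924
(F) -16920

-18 * 940 = -16920
F) -16920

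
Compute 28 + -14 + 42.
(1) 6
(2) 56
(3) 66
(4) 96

First: 28 + -14 = 14
Then: 14 + 42 = 56
2) 56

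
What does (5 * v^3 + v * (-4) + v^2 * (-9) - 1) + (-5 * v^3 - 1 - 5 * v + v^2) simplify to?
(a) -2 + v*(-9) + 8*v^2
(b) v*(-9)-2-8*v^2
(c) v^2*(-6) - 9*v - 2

Adding the polynomials and combining like terms:
(5*v^3 + v*(-4) + v^2*(-9) - 1) + (-5*v^3 - 1 - 5*v + v^2)
= v*(-9)-2-8*v^2
b) v*(-9)-2-8*v^2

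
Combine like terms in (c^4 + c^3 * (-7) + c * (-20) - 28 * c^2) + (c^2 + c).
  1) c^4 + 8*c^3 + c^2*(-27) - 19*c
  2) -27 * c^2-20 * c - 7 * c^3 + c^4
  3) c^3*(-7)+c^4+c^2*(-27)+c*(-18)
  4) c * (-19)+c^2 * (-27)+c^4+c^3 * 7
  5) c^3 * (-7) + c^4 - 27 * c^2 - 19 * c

Adding the polynomials and combining like terms:
(c^4 + c^3*(-7) + c*(-20) - 28*c^2) + (c^2 + c)
= c^3 * (-7) + c^4 - 27 * c^2 - 19 * c
5) c^3 * (-7) + c^4 - 27 * c^2 - 19 * c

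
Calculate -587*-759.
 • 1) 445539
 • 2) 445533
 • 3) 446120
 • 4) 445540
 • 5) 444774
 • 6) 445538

-587 * -759 = 445533
2) 445533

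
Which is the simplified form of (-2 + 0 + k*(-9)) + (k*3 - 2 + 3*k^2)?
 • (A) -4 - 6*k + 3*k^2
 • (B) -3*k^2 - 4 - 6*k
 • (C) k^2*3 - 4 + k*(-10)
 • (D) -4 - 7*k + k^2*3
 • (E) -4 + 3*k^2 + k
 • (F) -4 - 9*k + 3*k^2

Adding the polynomials and combining like terms:
(-2 + 0 + k*(-9)) + (k*3 - 2 + 3*k^2)
= -4 - 6*k + 3*k^2
A) -4 - 6*k + 3*k^2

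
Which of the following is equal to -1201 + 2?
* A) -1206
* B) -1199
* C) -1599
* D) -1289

-1201 + 2 = -1199
B) -1199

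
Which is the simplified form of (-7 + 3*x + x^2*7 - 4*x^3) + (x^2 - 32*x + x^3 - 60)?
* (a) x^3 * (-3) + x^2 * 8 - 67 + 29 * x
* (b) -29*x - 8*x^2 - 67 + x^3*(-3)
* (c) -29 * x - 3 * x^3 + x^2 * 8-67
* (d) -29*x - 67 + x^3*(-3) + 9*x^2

Adding the polynomials and combining like terms:
(-7 + 3*x + x^2*7 - 4*x^3) + (x^2 - 32*x + x^3 - 60)
= -29 * x - 3 * x^3 + x^2 * 8-67
c) -29 * x - 3 * x^3 + x^2 * 8-67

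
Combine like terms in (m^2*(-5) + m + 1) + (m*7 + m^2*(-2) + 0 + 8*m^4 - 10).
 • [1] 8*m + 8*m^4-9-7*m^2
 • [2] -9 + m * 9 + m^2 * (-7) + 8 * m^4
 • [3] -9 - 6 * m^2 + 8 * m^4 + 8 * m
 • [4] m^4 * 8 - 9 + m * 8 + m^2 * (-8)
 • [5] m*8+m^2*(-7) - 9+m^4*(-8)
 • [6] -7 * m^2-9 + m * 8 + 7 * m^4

Adding the polynomials and combining like terms:
(m^2*(-5) + m + 1) + (m*7 + m^2*(-2) + 0 + 8*m^4 - 10)
= 8*m + 8*m^4-9-7*m^2
1) 8*m + 8*m^4-9-7*m^2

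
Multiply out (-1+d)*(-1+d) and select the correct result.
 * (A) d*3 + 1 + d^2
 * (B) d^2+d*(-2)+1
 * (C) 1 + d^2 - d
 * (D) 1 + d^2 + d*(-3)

Expanding (-1+d)*(-1+d):
= d^2+d*(-2)+1
B) d^2+d*(-2)+1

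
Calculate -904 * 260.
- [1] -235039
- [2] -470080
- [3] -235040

-904 * 260 = -235040
3) -235040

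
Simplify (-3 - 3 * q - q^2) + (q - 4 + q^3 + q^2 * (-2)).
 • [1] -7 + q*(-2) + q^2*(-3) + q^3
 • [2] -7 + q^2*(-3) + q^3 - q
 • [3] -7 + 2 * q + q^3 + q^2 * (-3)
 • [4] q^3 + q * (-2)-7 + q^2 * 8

Adding the polynomials and combining like terms:
(-3 - 3*q - q^2) + (q - 4 + q^3 + q^2*(-2))
= -7 + q*(-2) + q^2*(-3) + q^3
1) -7 + q*(-2) + q^2*(-3) + q^3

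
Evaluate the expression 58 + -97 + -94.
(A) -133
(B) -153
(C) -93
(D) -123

First: 58 + -97 = -39
Then: -39 + -94 = -133
A) -133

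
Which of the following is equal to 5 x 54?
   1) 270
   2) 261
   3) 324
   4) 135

5 * 54 = 270
1) 270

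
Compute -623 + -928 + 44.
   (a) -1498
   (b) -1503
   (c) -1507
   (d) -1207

First: -623 + -928 = -1551
Then: -1551 + 44 = -1507
c) -1507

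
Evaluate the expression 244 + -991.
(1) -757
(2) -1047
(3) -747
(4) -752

244 + -991 = -747
3) -747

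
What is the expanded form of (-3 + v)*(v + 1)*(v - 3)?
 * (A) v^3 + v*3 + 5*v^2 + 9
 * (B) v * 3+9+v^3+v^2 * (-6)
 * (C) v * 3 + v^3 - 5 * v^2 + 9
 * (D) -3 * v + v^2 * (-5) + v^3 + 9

Expanding (-3 + v)*(v + 1)*(v - 3):
= v * 3 + v^3 - 5 * v^2 + 9
C) v * 3 + v^3 - 5 * v^2 + 9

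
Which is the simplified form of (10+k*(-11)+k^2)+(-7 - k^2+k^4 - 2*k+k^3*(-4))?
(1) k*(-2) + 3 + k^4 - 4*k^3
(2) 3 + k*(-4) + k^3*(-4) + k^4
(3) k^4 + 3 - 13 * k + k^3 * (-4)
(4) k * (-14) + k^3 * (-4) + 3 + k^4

Adding the polynomials and combining like terms:
(10 + k*(-11) + k^2) + (-7 - k^2 + k^4 - 2*k + k^3*(-4))
= k^4 + 3 - 13 * k + k^3 * (-4)
3) k^4 + 3 - 13 * k + k^3 * (-4)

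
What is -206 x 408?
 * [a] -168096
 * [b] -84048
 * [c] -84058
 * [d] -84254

-206 * 408 = -84048
b) -84048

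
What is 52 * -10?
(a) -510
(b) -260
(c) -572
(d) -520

52 * -10 = -520
d) -520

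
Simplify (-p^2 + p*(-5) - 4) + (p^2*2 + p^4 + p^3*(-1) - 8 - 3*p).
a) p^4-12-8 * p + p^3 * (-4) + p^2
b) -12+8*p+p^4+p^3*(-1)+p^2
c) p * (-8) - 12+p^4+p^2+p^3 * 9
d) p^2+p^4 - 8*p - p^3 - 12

Adding the polynomials and combining like terms:
(-p^2 + p*(-5) - 4) + (p^2*2 + p^4 + p^3*(-1) - 8 - 3*p)
= p^2+p^4 - 8*p - p^3 - 12
d) p^2+p^4 - 8*p - p^3 - 12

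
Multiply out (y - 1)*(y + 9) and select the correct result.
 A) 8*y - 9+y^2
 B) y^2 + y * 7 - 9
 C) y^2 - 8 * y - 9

Expanding (y - 1)*(y + 9):
= 8*y - 9+y^2
A) 8*y - 9+y^2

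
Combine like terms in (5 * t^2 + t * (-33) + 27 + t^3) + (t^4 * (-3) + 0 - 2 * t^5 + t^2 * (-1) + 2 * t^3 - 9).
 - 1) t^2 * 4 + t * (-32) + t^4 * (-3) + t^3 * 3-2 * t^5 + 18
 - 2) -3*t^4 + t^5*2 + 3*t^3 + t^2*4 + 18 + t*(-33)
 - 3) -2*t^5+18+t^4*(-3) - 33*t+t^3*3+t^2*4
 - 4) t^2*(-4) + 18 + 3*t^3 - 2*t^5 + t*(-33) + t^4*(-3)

Adding the polynomials and combining like terms:
(5*t^2 + t*(-33) + 27 + t^3) + (t^4*(-3) + 0 - 2*t^5 + t^2*(-1) + 2*t^3 - 9)
= -2*t^5+18+t^4*(-3) - 33*t+t^3*3+t^2*4
3) -2*t^5+18+t^4*(-3) - 33*t+t^3*3+t^2*4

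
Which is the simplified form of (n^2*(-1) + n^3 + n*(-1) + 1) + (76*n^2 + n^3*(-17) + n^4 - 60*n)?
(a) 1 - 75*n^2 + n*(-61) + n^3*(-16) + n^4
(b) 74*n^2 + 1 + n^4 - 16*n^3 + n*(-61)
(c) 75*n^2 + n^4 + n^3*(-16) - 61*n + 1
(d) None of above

Adding the polynomials and combining like terms:
(n^2*(-1) + n^3 + n*(-1) + 1) + (76*n^2 + n^3*(-17) + n^4 - 60*n)
= 75*n^2 + n^4 + n^3*(-16) - 61*n + 1
c) 75*n^2 + n^4 + n^3*(-16) - 61*n + 1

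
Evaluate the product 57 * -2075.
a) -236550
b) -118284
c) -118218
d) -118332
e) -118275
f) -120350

57 * -2075 = -118275
e) -118275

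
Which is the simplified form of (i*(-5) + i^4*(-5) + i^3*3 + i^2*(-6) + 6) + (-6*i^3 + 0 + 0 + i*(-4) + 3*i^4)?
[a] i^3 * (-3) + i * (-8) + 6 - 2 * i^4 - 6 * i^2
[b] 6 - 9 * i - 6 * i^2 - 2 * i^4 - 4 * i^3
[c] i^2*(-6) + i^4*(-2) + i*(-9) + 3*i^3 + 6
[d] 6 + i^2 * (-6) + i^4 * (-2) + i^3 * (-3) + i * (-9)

Adding the polynomials and combining like terms:
(i*(-5) + i^4*(-5) + i^3*3 + i^2*(-6) + 6) + (-6*i^3 + 0 + 0 + i*(-4) + 3*i^4)
= 6 + i^2 * (-6) + i^4 * (-2) + i^3 * (-3) + i * (-9)
d) 6 + i^2 * (-6) + i^4 * (-2) + i^3 * (-3) + i * (-9)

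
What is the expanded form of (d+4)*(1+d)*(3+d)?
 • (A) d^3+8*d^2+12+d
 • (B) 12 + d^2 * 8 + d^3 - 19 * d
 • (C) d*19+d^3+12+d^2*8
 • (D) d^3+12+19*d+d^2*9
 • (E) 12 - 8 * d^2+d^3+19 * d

Expanding (d+4)*(1+d)*(3+d):
= d*19+d^3+12+d^2*8
C) d*19+d^3+12+d^2*8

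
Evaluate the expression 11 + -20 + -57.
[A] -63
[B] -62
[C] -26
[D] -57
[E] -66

First: 11 + -20 = -9
Then: -9 + -57 = -66
E) -66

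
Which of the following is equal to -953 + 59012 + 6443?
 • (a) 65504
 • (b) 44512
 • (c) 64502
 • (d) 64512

First: -953 + 59012 = 58059
Then: 58059 + 6443 = 64502
c) 64502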